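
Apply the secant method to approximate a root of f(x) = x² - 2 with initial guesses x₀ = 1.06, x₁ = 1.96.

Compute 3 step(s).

f(x) = x² - 2
x₀ = 1.06, x₁ = 1.96

Secant formula: x_{n+1} = x_n - f(x_n)(x_n - x_{n-1})/(f(x_n) - f(x_{n-1}))

Iteration 1:
  f(1.060000) = -0.876400
  f(1.960000) = 1.841600
  x_2 = 1.960000 - 1.841600×(1.960000 - 1.060000)/(1.841600 - (-0.876400))
       = 1.350199
Iteration 2:
  f(1.960000) = 1.841600
  f(1.350199) = -0.176964
  x_3 = 1.350199 - (-0.176964)×(1.350199 - 1.960000)/(-0.176964 - 1.841600)
       = 1.403659
Iteration 3:
  f(1.350199) = -0.176964
  f(1.403659) = -0.029742
  x_4 = 1.403659 - (-0.029742)×(1.403659 - 1.350199)/(-0.029742 - (-0.176964))
       = 1.414459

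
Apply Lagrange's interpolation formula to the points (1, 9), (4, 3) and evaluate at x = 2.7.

Lagrange interpolation formula:
P(x) = Σ yᵢ × Lᵢ(x)
where Lᵢ(x) = Π_{j≠i} (x - xⱼ)/(xᵢ - xⱼ)

L_0(2.7) = (2.7 - 4)/(1 - 4) = 0.433333
L_1(2.7) = (2.7 - 1)/(4 - 1) = 0.566667

P(2.7) = 9×L_0(2.7) + 3×L_1(2.7)
P(2.7) = 5.600000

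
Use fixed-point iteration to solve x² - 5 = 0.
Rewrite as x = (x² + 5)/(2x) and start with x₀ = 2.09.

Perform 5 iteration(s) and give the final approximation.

Equation: x² - 5 = 0
Fixed-point form: x = (x² + 5)/(2x)
x₀ = 2.09

x_1 = g(2.090000) = 2.241172
x_2 = g(2.241172) = 2.236074
x_3 = g(2.236074) = 2.236068
x_4 = g(2.236068) = 2.236068
x_5 = g(2.236068) = 2.236068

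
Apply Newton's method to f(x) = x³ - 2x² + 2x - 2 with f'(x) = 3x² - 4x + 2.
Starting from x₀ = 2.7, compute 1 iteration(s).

f(x) = x³ - 2x² + 2x - 2
f'(x) = 3x² - 4x + 2
x₀ = 2.7

Newton-Raphson formula: x_{n+1} = x_n - f(x_n)/f'(x_n)

Iteration 1:
  f(2.700000) = 8.503000
  f'(2.700000) = 13.070000
  x_1 = 2.700000 - 8.503000/13.070000 = 2.049426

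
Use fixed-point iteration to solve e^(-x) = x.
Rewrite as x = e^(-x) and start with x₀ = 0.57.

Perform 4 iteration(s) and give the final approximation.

Equation: e^(-x) = x
Fixed-point form: x = e^(-x)
x₀ = 0.57

x_1 = g(0.570000) = 0.565525
x_2 = g(0.565525) = 0.568062
x_3 = g(0.568062) = 0.566623
x_4 = g(0.566623) = 0.567439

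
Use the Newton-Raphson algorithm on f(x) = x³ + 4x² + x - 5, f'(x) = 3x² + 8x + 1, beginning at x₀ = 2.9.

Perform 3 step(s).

f(x) = x³ + 4x² + x - 5
f'(x) = 3x² + 8x + 1
x₀ = 2.9

Newton-Raphson formula: x_{n+1} = x_n - f(x_n)/f'(x_n)

Iteration 1:
  f(2.900000) = 55.929000
  f'(2.900000) = 49.430000
  x_1 = 2.900000 - 55.929000/49.430000 = 1.768521
Iteration 2:
  f(1.768521) = 14.810535
  f'(1.768521) = 24.531170
  x_2 = 1.768521 - 14.810535/24.531170 = 1.164778
Iteration 3:
  f(1.164778) = 3.171867
  f'(1.164778) = 14.388342
  x_3 = 1.164778 - 3.171867/14.388342 = 0.944331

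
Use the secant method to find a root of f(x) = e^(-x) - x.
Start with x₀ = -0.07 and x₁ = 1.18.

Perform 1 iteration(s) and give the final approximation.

f(x) = e^(-x) - x
x₀ = -0.07, x₁ = 1.18

Secant formula: x_{n+1} = x_n - f(x_n)(x_n - x_{n-1})/(f(x_n) - f(x_{n-1}))

Iteration 1:
  f(-0.070000) = 1.142508
  f(1.180000) = -0.872721
  x_2 = 1.180000 - (-0.872721)×(1.180000 - (-0.070000))/(-0.872721 - 1.142508)
       = 0.638671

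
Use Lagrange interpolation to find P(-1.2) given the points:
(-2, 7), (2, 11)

Lagrange interpolation formula:
P(x) = Σ yᵢ × Lᵢ(x)
where Lᵢ(x) = Π_{j≠i} (x - xⱼ)/(xᵢ - xⱼ)

L_0(-1.2) = (-1.2 - 2)/(-2 - 2) = 0.800000
L_1(-1.2) = (-1.2 - (-2))/(2 - (-2)) = 0.200000

P(-1.2) = 7×L_0(-1.2) + 11×L_1(-1.2)
P(-1.2) = 7.800000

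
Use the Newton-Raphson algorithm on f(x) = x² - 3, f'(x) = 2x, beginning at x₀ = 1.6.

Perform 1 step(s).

f(x) = x² - 3
f'(x) = 2x
x₀ = 1.6

Newton-Raphson formula: x_{n+1} = x_n - f(x_n)/f'(x_n)

Iteration 1:
  f(1.600000) = -0.440000
  f'(1.600000) = 3.200000
  x_1 = 1.600000 - (-0.440000)/3.200000 = 1.737500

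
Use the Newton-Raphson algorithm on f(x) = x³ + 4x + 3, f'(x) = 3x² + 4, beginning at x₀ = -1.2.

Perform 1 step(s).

f(x) = x³ + 4x + 3
f'(x) = 3x² + 4
x₀ = -1.2

Newton-Raphson formula: x_{n+1} = x_n - f(x_n)/f'(x_n)

Iteration 1:
  f(-1.200000) = -3.528000
  f'(-1.200000) = 8.320000
  x_1 = -1.200000 - (-3.528000)/8.320000 = -0.775962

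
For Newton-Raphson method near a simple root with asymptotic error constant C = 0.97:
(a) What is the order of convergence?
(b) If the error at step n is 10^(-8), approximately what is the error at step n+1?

(a) Newton-Raphson has quadratic (order 2) convergence near simple roots.
    This means |e_{n+1}| ≈ C|e_n|².

(b) With |e_n| = 10^(-8) and C = 0.97:
    |e_{n+1}| ≈ 0.97 × (10^(-8))² = 0.97 × 10^(-16)

(a) 2 (quadratic); (b) |e_{n+1}| ≈ 9.700e-17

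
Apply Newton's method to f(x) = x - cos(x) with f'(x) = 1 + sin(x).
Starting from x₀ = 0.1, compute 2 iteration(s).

f(x) = x - cos(x)
f'(x) = 1 + sin(x)
x₀ = 0.1

Newton-Raphson formula: x_{n+1} = x_n - f(x_n)/f'(x_n)

Iteration 1:
  f(0.100000) = -0.895004
  f'(0.100000) = 1.099833
  x_1 = 0.100000 - (-0.895004)/1.099833 = 0.913763
Iteration 2:
  f(0.913763) = 0.302993
  f'(0.913763) = 1.791808
  x_2 = 0.913763 - 0.302993/1.791808 = 0.744664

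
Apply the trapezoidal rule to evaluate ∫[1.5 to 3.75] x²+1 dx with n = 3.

f(x) = x²+1
a = 1.5, b = 3.75, n = 3
h = (b - a)/n = 0.750000

Trapezoidal rule: (h/2)[f(x₀) + 2f(x₁) + 2f(x₂) + ... + f(xₙ)]

x_0 = 1.5000, f(x_0) = 3.250000, coefficient = 1
x_1 = 2.2500, f(x_1) = 6.062500, coefficient = 2
x_2 = 3.0000, f(x_2) = 10.000000, coefficient = 2
x_3 = 3.7500, f(x_3) = 15.062500, coefficient = 1

I ≈ (0.750000/2) × 50.437500 = 18.914062
Exact value: 18.703125
Error: 0.210938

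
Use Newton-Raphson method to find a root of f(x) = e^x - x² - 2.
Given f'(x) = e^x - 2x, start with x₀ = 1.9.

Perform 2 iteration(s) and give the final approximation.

f(x) = e^x - x² - 2
f'(x) = e^x - 2x
x₀ = 1.9

Newton-Raphson formula: x_{n+1} = x_n - f(x_n)/f'(x_n)

Iteration 1:
  f(1.900000) = 1.075894
  f'(1.900000) = 2.885894
  x_1 = 1.900000 - 1.075894/2.885894 = 1.527189
Iteration 2:
  f(1.527189) = 0.272906
  f'(1.527189) = 1.550834
  x_2 = 1.527189 - 0.272906/1.550834 = 1.351215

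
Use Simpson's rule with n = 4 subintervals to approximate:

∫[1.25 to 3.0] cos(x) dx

f(x) = cos(x)
a = 1.25, b = 3.0, n = 4
h = (b - a)/n = 0.437500

Simpson's rule: (h/3)[f(x₀) + 4f(x₁) + 2f(x₂) + ... + f(xₙ)]

x_0 = 1.2500, f(x_0) = 0.315322, coefficient = 1
x_1 = 1.6875, f(x_1) = -0.116439, coefficient = 4
x_2 = 2.1250, f(x_2) = -0.526266, coefficient = 2
x_3 = 2.5625, f(x_3) = -0.836960, coefficient = 4
x_4 = 3.0000, f(x_4) = -0.989992, coefficient = 1

I ≈ (0.437500/3) × -5.540797 = -0.808033
Exact value: -0.807865
Error: 0.000168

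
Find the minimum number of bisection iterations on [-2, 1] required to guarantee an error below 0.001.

We need (b-a)/2^n ≤ 0.001
(1 - (-2))/2^n ≤ 0.001
3/2^n ≤ 0.001
2^n ≥ 3000
n ≥ log₂(3000) = 11.55
n ≥ 12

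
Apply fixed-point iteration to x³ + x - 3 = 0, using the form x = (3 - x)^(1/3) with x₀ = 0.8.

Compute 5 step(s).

Equation: x³ + x - 3 = 0
Fixed-point form: x = (3 - x)^(1/3)
x₀ = 0.8

x_1 = g(0.800000) = 1.300591
x_2 = g(1.300591) = 1.193345
x_3 = g(1.193345) = 1.217938
x_4 = g(1.217938) = 1.212386
x_5 = g(1.212386) = 1.213644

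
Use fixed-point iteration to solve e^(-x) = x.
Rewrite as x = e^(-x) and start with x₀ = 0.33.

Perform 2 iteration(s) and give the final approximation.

Equation: e^(-x) = x
Fixed-point form: x = e^(-x)
x₀ = 0.33

x_1 = g(0.330000) = 0.718924
x_2 = g(0.718924) = 0.487276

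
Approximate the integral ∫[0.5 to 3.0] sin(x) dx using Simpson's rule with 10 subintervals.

f(x) = sin(x)
a = 0.5, b = 3.0, n = 10
h = (b - a)/n = 0.250000

Simpson's rule: (h/3)[f(x₀) + 4f(x₁) + 2f(x₂) + ... + f(xₙ)]

x_0 = 0.5000, f(x_0) = 0.479426, coefficient = 1
x_1 = 0.7500, f(x_1) = 0.681639, coefficient = 4
x_2 = 1.0000, f(x_2) = 0.841471, coefficient = 2
x_3 = 1.2500, f(x_3) = 0.948985, coefficient = 4
x_4 = 1.5000, f(x_4) = 0.997495, coefficient = 2
x_5 = 1.7500, f(x_5) = 0.983986, coefficient = 4
x_6 = 2.0000, f(x_6) = 0.909297, coefficient = 2
x_7 = 2.2500, f(x_7) = 0.778073, coefficient = 4
x_8 = 2.5000, f(x_8) = 0.598472, coefficient = 2
x_9 = 2.7500, f(x_9) = 0.381661, coefficient = 4
x_10 = 3.0000, f(x_10) = 0.141120, coefficient = 1

I ≈ (0.250000/3) × 22.411391 = 1.867616
Exact value: 1.867575
Error: 0.000041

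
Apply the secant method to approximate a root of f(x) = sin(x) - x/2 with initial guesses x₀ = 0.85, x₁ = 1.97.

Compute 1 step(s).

f(x) = sin(x) - x/2
x₀ = 0.85, x₁ = 1.97

Secant formula: x_{n+1} = x_n - f(x_n)(x_n - x_{n-1})/(f(x_n) - f(x_{n-1}))

Iteration 1:
  f(0.850000) = 0.326280
  f(1.970000) = -0.063629
  x_2 = 1.970000 - (-0.063629)×(1.970000 - 0.850000)/(-0.063629 - 0.326280)
       = 1.787228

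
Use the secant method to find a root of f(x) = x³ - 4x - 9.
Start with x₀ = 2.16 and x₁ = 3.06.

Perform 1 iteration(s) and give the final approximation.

f(x) = x³ - 4x - 9
x₀ = 2.16, x₁ = 3.06

Secant formula: x_{n+1} = x_n - f(x_n)(x_n - x_{n-1})/(f(x_n) - f(x_{n-1}))

Iteration 1:
  f(2.160000) = -7.562304
  f(3.060000) = 7.412616
  x_2 = 3.060000 - 7.412616×(3.060000 - 2.160000)/(7.412616 - (-7.562304))
       = 2.614498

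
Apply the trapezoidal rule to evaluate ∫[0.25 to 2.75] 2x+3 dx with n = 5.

f(x) = 2x+3
a = 0.25, b = 2.75, n = 5
h = (b - a)/n = 0.500000

Trapezoidal rule: (h/2)[f(x₀) + 2f(x₁) + 2f(x₂) + ... + f(xₙ)]

x_0 = 0.2500, f(x_0) = 3.500000, coefficient = 1
x_1 = 0.7500, f(x_1) = 4.500000, coefficient = 2
x_2 = 1.2500, f(x_2) = 5.500000, coefficient = 2
x_3 = 1.7500, f(x_3) = 6.500000, coefficient = 2
x_4 = 2.2500, f(x_4) = 7.500000, coefficient = 2
x_5 = 2.7500, f(x_5) = 8.500000, coefficient = 1

I ≈ (0.500000/2) × 60.000000 = 15.000000
Exact value: 15.000000
Error: 0.000000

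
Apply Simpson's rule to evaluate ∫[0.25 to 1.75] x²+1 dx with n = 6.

f(x) = x²+1
a = 0.25, b = 1.75, n = 6
h = (b - a)/n = 0.250000

Simpson's rule: (h/3)[f(x₀) + 4f(x₁) + 2f(x₂) + ... + f(xₙ)]

x_0 = 0.2500, f(x_0) = 1.062500, coefficient = 1
x_1 = 0.5000, f(x_1) = 1.250000, coefficient = 4
x_2 = 0.7500, f(x_2) = 1.562500, coefficient = 2
x_3 = 1.0000, f(x_3) = 2.000000, coefficient = 4
x_4 = 1.2500, f(x_4) = 2.562500, coefficient = 2
x_5 = 1.5000, f(x_5) = 3.250000, coefficient = 4
x_6 = 1.7500, f(x_6) = 4.062500, coefficient = 1

I ≈ (0.250000/3) × 39.375000 = 3.281250
Exact value: 3.281250
Error: 0.000000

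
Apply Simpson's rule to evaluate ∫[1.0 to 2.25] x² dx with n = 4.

f(x) = x²
a = 1.0, b = 2.25, n = 4
h = (b - a)/n = 0.312500

Simpson's rule: (h/3)[f(x₀) + 4f(x₁) + 2f(x₂) + ... + f(xₙ)]

x_0 = 1.0000, f(x_0) = 1.000000, coefficient = 1
x_1 = 1.3125, f(x_1) = 1.722656, coefficient = 4
x_2 = 1.6250, f(x_2) = 2.640625, coefficient = 2
x_3 = 1.9375, f(x_3) = 3.753906, coefficient = 4
x_4 = 2.2500, f(x_4) = 5.062500, coefficient = 1

I ≈ (0.312500/3) × 33.250000 = 3.463542
Exact value: 3.463542
Error: 0.000000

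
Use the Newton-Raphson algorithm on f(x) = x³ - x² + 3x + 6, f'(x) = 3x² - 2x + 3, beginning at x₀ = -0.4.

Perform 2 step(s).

f(x) = x³ - x² + 3x + 6
f'(x) = 3x² - 2x + 3
x₀ = -0.4

Newton-Raphson formula: x_{n+1} = x_n - f(x_n)/f'(x_n)

Iteration 1:
  f(-0.400000) = 4.576000
  f'(-0.400000) = 4.280000
  x_1 = -0.400000 - 4.576000/4.280000 = -1.469159
Iteration 2:
  f(-1.469159) = -3.736978
  f'(-1.469159) = 12.413601
  x_2 = -1.469159 - (-3.736978)/12.413601 = -1.168120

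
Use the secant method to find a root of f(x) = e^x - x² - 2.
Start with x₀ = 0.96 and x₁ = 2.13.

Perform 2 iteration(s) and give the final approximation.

f(x) = e^x - x² - 2
x₀ = 0.96, x₁ = 2.13

Secant formula: x_{n+1} = x_n - f(x_n)(x_n - x_{n-1})/(f(x_n) - f(x_{n-1}))

Iteration 1:
  f(0.960000) = -0.309904
  f(2.130000) = 1.877967
  x_2 = 2.130000 - 1.877967×(2.130000 - 0.960000)/(1.877967 - (-0.309904))
       = 1.125726
Iteration 2:
  f(2.130000) = 1.877967
  f(1.125726) = -0.184805
  x_3 = 1.125726 - (-0.184805)×(1.125726 - 2.130000)/(-0.184805 - 1.877967)
       = 1.215700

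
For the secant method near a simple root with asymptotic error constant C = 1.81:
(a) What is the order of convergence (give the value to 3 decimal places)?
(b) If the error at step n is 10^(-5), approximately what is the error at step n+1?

(a) Secant method has superlinear convergence with order φ = (1+√5)/2 ≈ 1.618.
    This means |e_{n+1}| ≈ C|e_n|^1.618.

(b) With |e_n| = 10^(-5) and C = 1.81:
    |e_{n+1}| ≈ 1.81 × (10^(-5))^1.618 = 1.81 × 10^(-8.09)

(a) ≈ 1.618 (golden ratio); (b) |e_{n+1}| ≈ 1.471e-08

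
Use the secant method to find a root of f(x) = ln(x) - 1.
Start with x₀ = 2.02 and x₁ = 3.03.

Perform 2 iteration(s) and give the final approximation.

f(x) = ln(x) - 1
x₀ = 2.02, x₁ = 3.03

Secant formula: x_{n+1} = x_n - f(x_n)(x_n - x_{n-1})/(f(x_n) - f(x_{n-1}))

Iteration 1:
  f(2.020000) = -0.296902
  f(3.030000) = 0.108563
  x_2 = 3.030000 - 0.108563×(3.030000 - 2.020000)/(0.108563 - (-0.296902))
       = 2.759574
Iteration 2:
  f(3.030000) = 0.108563
  f(2.759574) = 0.015076
  x_3 = 2.759574 - 0.015076×(2.759574 - 3.030000)/(0.015076 - 0.108563)
       = 2.715963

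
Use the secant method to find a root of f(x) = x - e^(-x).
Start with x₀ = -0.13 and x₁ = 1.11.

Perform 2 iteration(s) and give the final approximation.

f(x) = x - e^(-x)
x₀ = -0.13, x₁ = 1.11

Secant formula: x_{n+1} = x_n - f(x_n)(x_n - x_{n-1})/(f(x_n) - f(x_{n-1}))

Iteration 1:
  f(-0.130000) = -1.268828
  f(1.110000) = 0.780441
  x_2 = 1.110000 - 0.780441×(1.110000 - (-0.130000))/(0.780441 - (-1.268828))
       = 0.637760
Iteration 2:
  f(1.110000) = 0.780441
  f(0.637760) = 0.109285
  x_3 = 0.637760 - 0.109285×(0.637760 - 1.110000)/(0.109285 - 0.780441)
       = 0.560865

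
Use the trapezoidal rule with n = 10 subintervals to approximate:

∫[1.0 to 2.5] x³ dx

f(x) = x³
a = 1.0, b = 2.5, n = 10
h = (b - a)/n = 0.150000

Trapezoidal rule: (h/2)[f(x₀) + 2f(x₁) + 2f(x₂) + ... + f(xₙ)]

x_0 = 1.0000, f(x_0) = 1.000000, coefficient = 1
x_1 = 1.1500, f(x_1) = 1.520875, coefficient = 2
x_2 = 1.3000, f(x_2) = 2.197000, coefficient = 2
x_3 = 1.4500, f(x_3) = 3.048625, coefficient = 2
x_4 = 1.6000, f(x_4) = 4.096000, coefficient = 2
x_5 = 1.7500, f(x_5) = 5.359375, coefficient = 2
x_6 = 1.9000, f(x_6) = 6.859000, coefficient = 2
x_7 = 2.0500, f(x_7) = 8.615125, coefficient = 2
x_8 = 2.2000, f(x_8) = 10.648000, coefficient = 2
x_9 = 2.3500, f(x_9) = 12.977875, coefficient = 2
x_10 = 2.5000, f(x_10) = 15.625000, coefficient = 1

I ≈ (0.150000/2) × 127.268750 = 9.545156
Exact value: 9.515625
Error: 0.029531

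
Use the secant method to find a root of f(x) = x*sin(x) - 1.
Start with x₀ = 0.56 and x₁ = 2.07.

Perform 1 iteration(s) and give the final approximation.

f(x) = x*sin(x) - 1
x₀ = 0.56, x₁ = 2.07

Secant formula: x_{n+1} = x_n - f(x_n)(x_n - x_{n-1})/(f(x_n) - f(x_{n-1}))

Iteration 1:
  f(0.560000) = -0.702536
  f(2.070000) = 0.817386
  x_2 = 2.070000 - 0.817386×(2.070000 - 0.560000)/(0.817386 - (-0.702536))
       = 1.257950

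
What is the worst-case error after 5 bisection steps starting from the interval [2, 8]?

Bisection error bound: |error| ≤ (b-a)/2^n
|error| ≤ (8 - 2)/2^5 = 6/2^5
|error| ≤ 0.1875000000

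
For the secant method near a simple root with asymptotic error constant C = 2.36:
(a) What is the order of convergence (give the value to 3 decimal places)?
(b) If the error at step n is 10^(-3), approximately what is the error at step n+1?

(a) Secant method has superlinear convergence with order φ = (1+√5)/2 ≈ 1.618.
    This means |e_{n+1}| ≈ C|e_n|^1.618.

(b) With |e_n| = 10^(-3) and C = 2.36:
    |e_{n+1}| ≈ 2.36 × (10^(-3))^1.618 = 2.36 × 10^(-4.85)

(a) ≈ 1.618 (golden ratio); (b) |e_{n+1}| ≈ 3.302e-05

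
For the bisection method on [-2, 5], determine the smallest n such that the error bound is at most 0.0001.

We need (b-a)/2^n ≤ 0.0001
(5 - (-2))/2^n ≤ 0.0001
7/2^n ≤ 0.0001
2^n ≥ 70000
n ≥ log₂(70000) = 16.10
n ≥ 17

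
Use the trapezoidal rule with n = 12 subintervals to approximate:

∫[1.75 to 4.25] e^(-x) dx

f(x) = e^(-x)
a = 1.75, b = 4.25, n = 12
h = (b - a)/n = 0.208333

Trapezoidal rule: (h/2)[f(x₀) + 2f(x₁) + 2f(x₂) + ... + f(xₙ)]

x_0 = 1.7500, f(x_0) = 0.173774, coefficient = 1
x_1 = 1.9583, f(x_1) = 0.141093, coefficient = 2
x_2 = 2.1667, f(x_2) = 0.114559, coefficient = 2
x_3 = 2.3750, f(x_3) = 0.093014, coefficient = 2
x_4 = 2.5833, f(x_4) = 0.075522, coefficient = 2
x_5 = 2.7917, f(x_5) = 0.061319, coefficient = 2
x_6 = 3.0000, f(x_6) = 0.049787, coefficient = 2
x_7 = 3.2083, f(x_7) = 0.040424, coefficient = 2
x_8 = 3.4167, f(x_8) = 0.032822, coefficient = 2
x_9 = 3.6250, f(x_9) = 0.026649, coefficient = 2
x_10 = 3.8333, f(x_10) = 0.021637, coefficient = 2
x_11 = 4.0417, f(x_11) = 0.017568, coefficient = 2
x_12 = 4.2500, f(x_12) = 0.014264, coefficient = 1

I ≈ (0.208333/2) × 1.536828 = 0.160086
Exact value: 0.159510
Error: 0.000577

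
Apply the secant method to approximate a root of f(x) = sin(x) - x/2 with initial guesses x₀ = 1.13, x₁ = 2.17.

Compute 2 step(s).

f(x) = sin(x) - x/2
x₀ = 1.13, x₁ = 2.17

Secant formula: x_{n+1} = x_n - f(x_n)(x_n - x_{n-1})/(f(x_n) - f(x_{n-1}))

Iteration 1:
  f(1.130000) = 0.339412
  f(2.170000) = -0.259215
  x_2 = 2.170000 - (-0.259215)×(2.170000 - 1.130000)/(-0.259215 - 0.339412)
       = 1.719664
Iteration 2:
  f(2.170000) = -0.259215
  f(1.719664) = 0.129108
  x_3 = 1.719664 - 0.129108×(1.719664 - 2.170000)/(0.129108 - (-0.259215))
       = 1.869389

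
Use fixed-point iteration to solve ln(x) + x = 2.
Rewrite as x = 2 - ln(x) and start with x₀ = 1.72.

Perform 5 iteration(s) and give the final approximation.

Equation: ln(x) + x = 2
Fixed-point form: x = 2 - ln(x)
x₀ = 1.72

x_1 = g(1.720000) = 1.457676
x_2 = g(1.457676) = 1.623157
x_3 = g(1.623157) = 1.515627
x_4 = g(1.515627) = 1.584171
x_5 = g(1.584171) = 1.539939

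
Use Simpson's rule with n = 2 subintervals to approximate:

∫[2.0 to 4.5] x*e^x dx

f(x) = x*e^x
a = 2.0, b = 4.5, n = 2
h = (b - a)/n = 1.250000

Simpson's rule: (h/3)[f(x₀) + 4f(x₁) + 2f(x₂) + ... + f(xₙ)]

x_0 = 2.0000, f(x_0) = 14.778112, coefficient = 1
x_1 = 3.2500, f(x_1) = 83.818605, coefficient = 4
x_2 = 4.5000, f(x_2) = 405.077091, coefficient = 1

I ≈ (1.250000/3) × 755.129622 = 314.637342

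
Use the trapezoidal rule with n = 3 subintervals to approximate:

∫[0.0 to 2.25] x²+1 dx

f(x) = x²+1
a = 0.0, b = 2.25, n = 3
h = (b - a)/n = 0.750000

Trapezoidal rule: (h/2)[f(x₀) + 2f(x₁) + 2f(x₂) + ... + f(xₙ)]

x_0 = 0.0000, f(x_0) = 1.000000, coefficient = 1
x_1 = 0.7500, f(x_1) = 1.562500, coefficient = 2
x_2 = 1.5000, f(x_2) = 3.250000, coefficient = 2
x_3 = 2.2500, f(x_3) = 6.062500, coefficient = 1

I ≈ (0.750000/2) × 16.687500 = 6.257812
Exact value: 6.046875
Error: 0.210938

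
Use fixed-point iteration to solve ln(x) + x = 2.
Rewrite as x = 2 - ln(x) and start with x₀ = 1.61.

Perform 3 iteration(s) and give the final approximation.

Equation: ln(x) + x = 2
Fixed-point form: x = 2 - ln(x)
x₀ = 1.61

x_1 = g(1.610000) = 1.523766
x_2 = g(1.523766) = 1.578815
x_3 = g(1.578815) = 1.543325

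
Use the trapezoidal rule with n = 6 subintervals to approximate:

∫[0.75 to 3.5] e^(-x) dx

f(x) = e^(-x)
a = 0.75, b = 3.5, n = 6
h = (b - a)/n = 0.458333

Trapezoidal rule: (h/2)[f(x₀) + 2f(x₁) + 2f(x₂) + ... + f(xₙ)]

x_0 = 0.7500, f(x_0) = 0.472367, coefficient = 1
x_1 = 1.2083, f(x_1) = 0.298695, coefficient = 2
x_2 = 1.6667, f(x_2) = 0.188876, coefficient = 2
x_3 = 2.1250, f(x_3) = 0.119433, coefficient = 2
x_4 = 2.5833, f(x_4) = 0.075522, coefficient = 2
x_5 = 3.0417, f(x_5) = 0.047755, coefficient = 2
x_6 = 3.5000, f(x_6) = 0.030197, coefficient = 1

I ≈ (0.458333/2) × 1.963125 = 0.449883
Exact value: 0.442169
Error: 0.007714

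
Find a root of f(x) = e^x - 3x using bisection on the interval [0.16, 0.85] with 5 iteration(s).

f(x) = e^x - 3x
Initial interval: [0.16, 0.85]

Iteration 1:
  c_1 = (0.160000 + 0.850000)/2 = 0.505000
  f(c_1) = f(0.505000) = 0.141986
  f(a) × f(c) ≥ 0, new interval: [0.505000, 0.850000]
Iteration 2:
  c_2 = (0.505000 + 0.850000)/2 = 0.677500
  f(c_2) = f(0.677500) = -0.063551
  f(a) × f(c) < 0, new interval: [0.505000, 0.677500]
Iteration 3:
  c_3 = (0.505000 + 0.677500)/2 = 0.591250
  f(c_3) = f(0.591250) = 0.032495
  f(a) × f(c) ≥ 0, new interval: [0.591250, 0.677500]
Iteration 4:
  c_4 = (0.591250 + 0.677500)/2 = 0.634375
  f(c_4) = f(0.634375) = -0.017282
  f(a) × f(c) < 0, new interval: [0.591250, 0.634375]
Iteration 5:
  c_5 = (0.591250 + 0.634375)/2 = 0.612812
  f(c_5) = f(0.612812) = 0.007177
  f(a) × f(c) ≥ 0, new interval: [0.612812, 0.634375]

After 5 iteration(s), the approximation is c_5 = 0.612812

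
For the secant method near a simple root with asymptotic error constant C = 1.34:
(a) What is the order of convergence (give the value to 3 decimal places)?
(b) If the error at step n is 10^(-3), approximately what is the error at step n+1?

(a) Secant method has superlinear convergence with order φ = (1+√5)/2 ≈ 1.618.
    This means |e_{n+1}| ≈ C|e_n|^1.618.

(b) With |e_n| = 10^(-3) and C = 1.34:
    |e_{n+1}| ≈ 1.34 × (10^(-3))^1.618 = 1.34 × 10^(-4.85)

(a) ≈ 1.618 (golden ratio); (b) |e_{n+1}| ≈ 1.875e-05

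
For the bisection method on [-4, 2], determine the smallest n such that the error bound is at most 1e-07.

We need (b-a)/2^n ≤ 1e-07
(2 - (-4))/2^n ≤ 1e-07
6/2^n ≤ 1e-07
2^n ≥ 60000000
n ≥ log₂(60000000) = 25.84
n ≥ 26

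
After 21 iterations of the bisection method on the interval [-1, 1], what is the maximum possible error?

Bisection error bound: |error| ≤ (b-a)/2^n
|error| ≤ (1 - (-1))/2^21 = 2/2^21
|error| ≤ 0.0000009537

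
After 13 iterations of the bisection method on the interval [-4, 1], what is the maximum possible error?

Bisection error bound: |error| ≤ (b-a)/2^n
|error| ≤ (1 - (-4))/2^13 = 5/2^13
|error| ≤ 0.0006103516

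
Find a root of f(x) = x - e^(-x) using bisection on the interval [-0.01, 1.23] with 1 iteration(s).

f(x) = x - e^(-x)
Initial interval: [-0.01, 1.23]

Iteration 1:
  c_1 = (-0.010000 + 1.230000)/2 = 0.610000
  f(c_1) = f(0.610000) = 0.066649
  f(a) × f(c) < 0, new interval: [-0.010000, 0.610000]

After 1 iteration(s), the approximation is c_1 = 0.610000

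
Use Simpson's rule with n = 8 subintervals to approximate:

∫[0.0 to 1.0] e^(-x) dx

f(x) = e^(-x)
a = 0.0, b = 1.0, n = 8
h = (b - a)/n = 0.125000

Simpson's rule: (h/3)[f(x₀) + 4f(x₁) + 2f(x₂) + ... + f(xₙ)]

x_0 = 0.0000, f(x_0) = 1.000000, coefficient = 1
x_1 = 0.1250, f(x_1) = 0.882497, coefficient = 4
x_2 = 0.2500, f(x_2) = 0.778801, coefficient = 2
x_3 = 0.3750, f(x_3) = 0.687289, coefficient = 4
x_4 = 0.5000, f(x_4) = 0.606531, coefficient = 2
x_5 = 0.6250, f(x_5) = 0.535261, coefficient = 4
x_6 = 0.7500, f(x_6) = 0.472367, coefficient = 2
x_7 = 0.8750, f(x_7) = 0.416862, coefficient = 4
x_8 = 1.0000, f(x_8) = 0.367879, coefficient = 1

I ≈ (0.125000/3) × 15.170914 = 0.632121
Exact value: 0.632121
Error: 0.000001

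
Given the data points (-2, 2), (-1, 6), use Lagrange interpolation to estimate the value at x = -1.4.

Lagrange interpolation formula:
P(x) = Σ yᵢ × Lᵢ(x)
where Lᵢ(x) = Π_{j≠i} (x - xⱼ)/(xᵢ - xⱼ)

L_0(-1.4) = (-1.4 - (-1))/(-2 - (-1)) = 0.400000
L_1(-1.4) = (-1.4 - (-2))/(-1 - (-2)) = 0.600000

P(-1.4) = 2×L_0(-1.4) + 6×L_1(-1.4)
P(-1.4) = 4.400000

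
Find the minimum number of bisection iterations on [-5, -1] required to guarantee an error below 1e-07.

We need (b-a)/2^n ≤ 1e-07
(-1 - (-5))/2^n ≤ 1e-07
4/2^n ≤ 1e-07
2^n ≥ 40000000
n ≥ log₂(40000000) = 25.25
n ≥ 26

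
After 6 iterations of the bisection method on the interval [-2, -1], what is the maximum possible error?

Bisection error bound: |error| ≤ (b-a)/2^n
|error| ≤ (-1 - (-2))/2^6 = 1/2^6
|error| ≤ 0.0156250000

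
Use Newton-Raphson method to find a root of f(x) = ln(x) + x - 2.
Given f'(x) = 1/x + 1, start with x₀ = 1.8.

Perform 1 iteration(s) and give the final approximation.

f(x) = ln(x) + x - 2
f'(x) = 1/x + 1
x₀ = 1.8

Newton-Raphson formula: x_{n+1} = x_n - f(x_n)/f'(x_n)

Iteration 1:
  f(1.800000) = 0.387787
  f'(1.800000) = 1.555556
  x_1 = 1.800000 - 0.387787/1.555556 = 1.550709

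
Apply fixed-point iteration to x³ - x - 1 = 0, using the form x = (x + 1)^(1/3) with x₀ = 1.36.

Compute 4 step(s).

Equation: x³ - x - 1 = 0
Fixed-point form: x = (x + 1)^(1/3)
x₀ = 1.36

x_1 = g(1.360000) = 1.331386
x_2 = g(1.331386) = 1.325983
x_3 = g(1.325983) = 1.324958
x_4 = g(1.324958) = 1.324764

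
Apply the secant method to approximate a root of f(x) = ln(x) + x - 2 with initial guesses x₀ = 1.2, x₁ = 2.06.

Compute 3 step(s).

f(x) = ln(x) + x - 2
x₀ = 1.2, x₁ = 2.06

Secant formula: x_{n+1} = x_n - f(x_n)(x_n - x_{n-1})/(f(x_n) - f(x_{n-1}))

Iteration 1:
  f(1.200000) = -0.617678
  f(2.060000) = 0.782706
  x_2 = 2.060000 - 0.782706×(2.060000 - 1.200000)/(0.782706 - (-0.617678))
       = 1.579327
Iteration 2:
  f(2.060000) = 0.782706
  f(1.579327) = 0.036326
  x_3 = 1.579327 - 0.036326×(1.579327 - 2.060000)/(0.036326 - 0.782706)
       = 1.555933
Iteration 3:
  f(1.579327) = 0.036326
  f(1.555933) = -0.001992
  x_4 = 1.555933 - (-0.001992)×(1.555933 - 1.579327)/(-0.001992 - 0.036326)
       = 1.557149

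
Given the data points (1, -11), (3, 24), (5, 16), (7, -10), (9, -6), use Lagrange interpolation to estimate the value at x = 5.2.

Lagrange interpolation formula:
P(x) = Σ yᵢ × Lᵢ(x)
where Lᵢ(x) = Π_{j≠i} (x - xⱼ)/(xᵢ - xⱼ)

L_0(5.2) = (5.2 - 3)/(1 - 3) × (5.2 - 5)/(1 - 5) × (5.2 - 7)/(1 - 7) × (5.2 - 9)/(1 - 9) = 0.007838
L_1(5.2) = (5.2 - 1)/(3 - 1) × (5.2 - 5)/(3 - 5) × (5.2 - 7)/(3 - 7) × (5.2 - 9)/(3 - 9) = -0.059850
L_2(5.2) = (5.2 - 1)/(5 - 1) × (5.2 - 3)/(5 - 3) × (5.2 - 7)/(5 - 7) × (5.2 - 9)/(5 - 9) = 0.987525
L_3(5.2) = (5.2 - 1)/(7 - 1) × (5.2 - 3)/(7 - 3) × (5.2 - 5)/(7 - 5) × (5.2 - 9)/(7 - 9) = 0.073150
L_4(5.2) = (5.2 - 1)/(9 - 1) × (5.2 - 3)/(9 - 3) × (5.2 - 5)/(9 - 5) × (5.2 - 7)/(9 - 7) = -0.008663

P(5.2) = (-11)×L_0(5.2) + 24×L_1(5.2) + 16×L_2(5.2) + (-10)×L_3(5.2) + (-6)×L_4(5.2)
P(5.2) = 13.598262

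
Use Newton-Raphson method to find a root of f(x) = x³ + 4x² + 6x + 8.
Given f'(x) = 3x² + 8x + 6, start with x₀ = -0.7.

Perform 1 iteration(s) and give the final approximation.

f(x) = x³ + 4x² + 6x + 8
f'(x) = 3x² + 8x + 6
x₀ = -0.7

Newton-Raphson formula: x_{n+1} = x_n - f(x_n)/f'(x_n)

Iteration 1:
  f(-0.700000) = 5.417000
  f'(-0.700000) = 1.870000
  x_1 = -0.700000 - 5.417000/1.870000 = -3.596791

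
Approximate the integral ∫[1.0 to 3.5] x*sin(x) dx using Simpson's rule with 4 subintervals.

f(x) = x*sin(x)
a = 1.0, b = 3.5, n = 4
h = (b - a)/n = 0.625000

Simpson's rule: (h/3)[f(x₀) + 4f(x₁) + 2f(x₂) + ... + f(xₙ)]

x_0 = 1.0000, f(x_0) = 0.841471, coefficient = 1
x_1 = 1.6250, f(x_1) = 1.622613, coefficient = 4
x_2 = 2.2500, f(x_2) = 1.750665, coefficient = 2
x_3 = 2.8750, f(x_3) = 0.757407, coefficient = 4
x_4 = 3.5000, f(x_4) = -1.227741, coefficient = 1

I ≈ (0.625000/3) × 12.635142 = 2.632321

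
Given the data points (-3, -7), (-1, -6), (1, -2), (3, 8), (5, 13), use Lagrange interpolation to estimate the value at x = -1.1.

Lagrange interpolation formula:
P(x) = Σ yᵢ × Lᵢ(x)
where Lᵢ(x) = Π_{j≠i} (x - xⱼ)/(xᵢ - xⱼ)

L_0(-1.1) = (-1.1 - (-1))/(-3 - (-1)) × (-1.1 - 1)/(-3 - 1) × (-1.1 - 3)/(-3 - 3) × (-1.1 - 5)/(-3 - 5) = 0.013677
L_1(-1.1) = (-1.1 - (-3))/(-1 - (-3)) × (-1.1 - 1)/(-1 - 1) × (-1.1 - 3)/(-1 - 3) × (-1.1 - 5)/(-1 - 5) = 1.039478
L_2(-1.1) = (-1.1 - (-3))/(1 - (-3)) × (-1.1 - (-1))/(1 - (-1)) × (-1.1 - 3)/(1 - 3) × (-1.1 - 5)/(1 - 5) = -0.074248
L_3(-1.1) = (-1.1 - (-3))/(3 - (-3)) × (-1.1 - (-1))/(3 - (-1)) × (-1.1 - 1)/(3 - 1) × (-1.1 - 5)/(3 - 5) = 0.025353
L_4(-1.1) = (-1.1 - (-3))/(5 - (-3)) × (-1.1 - (-1))/(5 - (-1)) × (-1.1 - 1)/(5 - 1) × (-1.1 - 3)/(5 - 3) = -0.004260

P(-1.1) = (-7)×L_0(-1.1) + (-6)×L_1(-1.1) + (-2)×L_2(-1.1) + 8×L_3(-1.1) + 13×L_4(-1.1)
P(-1.1) = -6.036670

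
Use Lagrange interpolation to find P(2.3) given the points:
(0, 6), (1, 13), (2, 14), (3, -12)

Lagrange interpolation formula:
P(x) = Σ yᵢ × Lᵢ(x)
where Lᵢ(x) = Π_{j≠i} (x - xⱼ)/(xᵢ - xⱼ)

L_0(2.3) = (2.3 - 1)/(0 - 1) × (2.3 - 2)/(0 - 2) × (2.3 - 3)/(0 - 3) = 0.045500
L_1(2.3) = (2.3 - 0)/(1 - 0) × (2.3 - 2)/(1 - 2) × (2.3 - 3)/(1 - 3) = -0.241500
L_2(2.3) = (2.3 - 0)/(2 - 0) × (2.3 - 1)/(2 - 1) × (2.3 - 3)/(2 - 3) = 1.046500
L_3(2.3) = (2.3 - 0)/(3 - 0) × (2.3 - 1)/(3 - 1) × (2.3 - 2)/(3 - 2) = 0.149500

P(2.3) = 6×L_0(2.3) + 13×L_1(2.3) + 14×L_2(2.3) + (-12)×L_3(2.3)
P(2.3) = 9.990500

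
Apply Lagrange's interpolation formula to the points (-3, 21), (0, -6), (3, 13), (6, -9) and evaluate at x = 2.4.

Lagrange interpolation formula:
P(x) = Σ yᵢ × Lᵢ(x)
where Lᵢ(x) = Π_{j≠i} (x - xⱼ)/(xᵢ - xⱼ)

L_0(2.4) = (2.4 - 0)/(-3 - 0) × (2.4 - 3)/(-3 - 3) × (2.4 - 6)/(-3 - 6) = -0.032000
L_1(2.4) = (2.4 - (-3))/(0 - (-3)) × (2.4 - 3)/(0 - 3) × (2.4 - 6)/(0 - 6) = 0.216000
L_2(2.4) = (2.4 - (-3))/(3 - (-3)) × (2.4 - 0)/(3 - 0) × (2.4 - 6)/(3 - 6) = 0.864000
L_3(2.4) = (2.4 - (-3))/(6 - (-3)) × (2.4 - 0)/(6 - 0) × (2.4 - 3)/(6 - 3) = -0.048000

P(2.4) = 21×L_0(2.4) + (-6)×L_1(2.4) + 13×L_2(2.4) + (-9)×L_3(2.4)
P(2.4) = 9.696000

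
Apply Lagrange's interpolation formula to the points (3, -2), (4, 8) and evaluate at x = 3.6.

Lagrange interpolation formula:
P(x) = Σ yᵢ × Lᵢ(x)
where Lᵢ(x) = Π_{j≠i} (x - xⱼ)/(xᵢ - xⱼ)

L_0(3.6) = (3.6 - 4)/(3 - 4) = 0.400000
L_1(3.6) = (3.6 - 3)/(4 - 3) = 0.600000

P(3.6) = (-2)×L_0(3.6) + 8×L_1(3.6)
P(3.6) = 4.000000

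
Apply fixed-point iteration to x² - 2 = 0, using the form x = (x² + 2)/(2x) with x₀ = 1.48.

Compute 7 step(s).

Equation: x² - 2 = 0
Fixed-point form: x = (x² + 2)/(2x)
x₀ = 1.48

x_1 = g(1.480000) = 1.415676
x_2 = g(1.415676) = 1.414214
x_3 = g(1.414214) = 1.414214
x_4 = g(1.414214) = 1.414214
x_5 = g(1.414214) = 1.414214
x_6 = g(1.414214) = 1.414214
x_7 = g(1.414214) = 1.414214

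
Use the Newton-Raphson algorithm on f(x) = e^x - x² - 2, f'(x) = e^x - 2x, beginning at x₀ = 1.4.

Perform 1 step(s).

f(x) = e^x - x² - 2
f'(x) = e^x - 2x
x₀ = 1.4

Newton-Raphson formula: x_{n+1} = x_n - f(x_n)/f'(x_n)

Iteration 1:
  f(1.400000) = 0.095200
  f'(1.400000) = 1.255200
  x_1 = 1.400000 - 0.095200/1.255200 = 1.324156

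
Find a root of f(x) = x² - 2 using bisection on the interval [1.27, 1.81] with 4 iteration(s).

f(x) = x² - 2
Initial interval: [1.27, 1.81]

Iteration 1:
  c_1 = (1.270000 + 1.810000)/2 = 1.540000
  f(c_1) = f(1.540000) = 0.371600
  f(a) × f(c) < 0, new interval: [1.270000, 1.540000]
Iteration 2:
  c_2 = (1.270000 + 1.540000)/2 = 1.405000
  f(c_2) = f(1.405000) = -0.025975
  f(a) × f(c) ≥ 0, new interval: [1.405000, 1.540000]
Iteration 3:
  c_3 = (1.405000 + 1.540000)/2 = 1.472500
  f(c_3) = f(1.472500) = 0.168256
  f(a) × f(c) < 0, new interval: [1.405000, 1.472500]
Iteration 4:
  c_4 = (1.405000 + 1.472500)/2 = 1.438750
  f(c_4) = f(1.438750) = 0.070002
  f(a) × f(c) < 0, new interval: [1.405000, 1.438750]

After 4 iteration(s), the approximation is c_4 = 1.438750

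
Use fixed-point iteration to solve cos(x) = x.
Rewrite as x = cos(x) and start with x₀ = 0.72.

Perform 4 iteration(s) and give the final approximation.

Equation: cos(x) = x
Fixed-point form: x = cos(x)
x₀ = 0.72

x_1 = g(0.720000) = 0.751806
x_2 = g(0.751806) = 0.730457
x_3 = g(0.730457) = 0.744870
x_4 = g(0.744870) = 0.735176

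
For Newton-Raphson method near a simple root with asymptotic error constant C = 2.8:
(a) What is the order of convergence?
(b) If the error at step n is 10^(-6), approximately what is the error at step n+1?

(a) Newton-Raphson has quadratic (order 2) convergence near simple roots.
    This means |e_{n+1}| ≈ C|e_n|².

(b) With |e_n| = 10^(-6) and C = 2.8:
    |e_{n+1}| ≈ 2.8 × (10^(-6))² = 2.8 × 10^(-12)

(a) 2 (quadratic); (b) |e_{n+1}| ≈ 2.800e-12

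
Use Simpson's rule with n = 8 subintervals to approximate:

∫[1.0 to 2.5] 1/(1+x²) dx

f(x) = 1/(1+x²)
a = 1.0, b = 2.5, n = 8
h = (b - a)/n = 0.187500

Simpson's rule: (h/3)[f(x₀) + 4f(x₁) + 2f(x₂) + ... + f(xₙ)]

x_0 = 1.0000, f(x_0) = 0.500000, coefficient = 1
x_1 = 1.1875, f(x_1) = 0.414911, coefficient = 4
x_2 = 1.3750, f(x_2) = 0.345946, coefficient = 2
x_3 = 1.5625, f(x_3) = 0.290579, coefficient = 4
x_4 = 1.7500, f(x_4) = 0.246154, coefficient = 2
x_5 = 1.9375, f(x_5) = 0.210353, coefficient = 4
x_6 = 2.1250, f(x_6) = 0.181303, coefficient = 2
x_7 = 2.3125, f(x_7) = 0.157538, coefficient = 4
x_8 = 2.5000, f(x_8) = 0.137931, coefficient = 1

I ≈ (0.187500/3) × 6.478263 = 0.404891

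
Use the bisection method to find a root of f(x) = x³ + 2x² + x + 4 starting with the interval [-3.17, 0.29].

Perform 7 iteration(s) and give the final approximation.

f(x) = x³ + 2x² + x + 4
Initial interval: [-3.17, 0.29]

Iteration 1:
  c_1 = (-3.170000 + 0.290000)/2 = -1.440000
  f(c_1) = f(-1.440000) = 3.721216
  f(a) × f(c) < 0, new interval: [-3.170000, -1.440000]
Iteration 2:
  c_2 = (-3.170000 + (-1.440000))/2 = -2.305000
  f(c_2) = f(-2.305000) = 0.074527
  f(a) × f(c) < 0, new interval: [-3.170000, -2.305000]
Iteration 3:
  c_3 = (-3.170000 + (-2.305000))/2 = -2.737500
  f(c_3) = f(-2.737500) = -4.264256
  f(a) × f(c) ≥ 0, new interval: [-2.737500, -2.305000]
Iteration 4:
  c_4 = (-2.737500 + (-2.305000))/2 = -2.521250
  f(c_4) = f(-2.521250) = -1.834681
  f(a) × f(c) ≥ 0, new interval: [-2.521250, -2.305000]
Iteration 5:
  c_5 = (-2.521250 + (-2.305000))/2 = -2.413125
  f(c_5) = f(-2.413125) = -0.818823
  f(a) × f(c) ≥ 0, new interval: [-2.413125, -2.305000]
Iteration 6:
  c_6 = (-2.413125 + (-2.305000))/2 = -2.359062
  f(c_6) = f(-2.359062) = -0.357308
  f(a) × f(c) ≥ 0, new interval: [-2.359062, -2.305000]
Iteration 7:
  c_7 = (-2.359062 + (-2.305000))/2 = -2.332031
  f(c_7) = f(-2.332031) = -0.137740
  f(a) × f(c) ≥ 0, new interval: [-2.332031, -2.305000]

After 7 iteration(s), the approximation is c_7 = -2.332031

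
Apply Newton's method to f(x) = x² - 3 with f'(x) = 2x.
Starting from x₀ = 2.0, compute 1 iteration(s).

f(x) = x² - 3
f'(x) = 2x
x₀ = 2.0

Newton-Raphson formula: x_{n+1} = x_n - f(x_n)/f'(x_n)

Iteration 1:
  f(2.000000) = 1.000000
  f'(2.000000) = 4.000000
  x_1 = 2.000000 - 1.000000/4.000000 = 1.750000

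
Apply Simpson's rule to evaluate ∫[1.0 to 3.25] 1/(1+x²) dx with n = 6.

f(x) = 1/(1+x²)
a = 1.0, b = 3.25, n = 6
h = (b - a)/n = 0.375000

Simpson's rule: (h/3)[f(x₀) + 4f(x₁) + 2f(x₂) + ... + f(xₙ)]

x_0 = 1.0000, f(x_0) = 0.500000, coefficient = 1
x_1 = 1.3750, f(x_1) = 0.345946, coefficient = 4
x_2 = 1.7500, f(x_2) = 0.246154, coefficient = 2
x_3 = 2.1250, f(x_3) = 0.181303, coefficient = 4
x_4 = 2.5000, f(x_4) = 0.137931, coefficient = 2
x_5 = 2.8750, f(x_5) = 0.107926, coefficient = 4
x_6 = 3.2500, f(x_6) = 0.086486, coefficient = 1

I ≈ (0.375000/3) × 3.895356 = 0.486919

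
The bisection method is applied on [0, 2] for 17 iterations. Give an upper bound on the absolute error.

Bisection error bound: |error| ≤ (b-a)/2^n
|error| ≤ (2 - 0)/2^17 = 2/2^17
|error| ≤ 0.0000152588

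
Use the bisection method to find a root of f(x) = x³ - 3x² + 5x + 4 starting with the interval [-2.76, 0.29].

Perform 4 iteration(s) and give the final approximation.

f(x) = x³ - 3x² + 5x + 4
Initial interval: [-2.76, 0.29]

Iteration 1:
  c_1 = (-2.760000 + 0.290000)/2 = -1.235000
  f(c_1) = f(-1.235000) = -8.634328
  f(a) × f(c) ≥ 0, new interval: [-1.235000, 0.290000]
Iteration 2:
  c_2 = (-1.235000 + 0.290000)/2 = -0.472500
  f(c_2) = f(-0.472500) = 0.862243
  f(a) × f(c) < 0, new interval: [-1.235000, -0.472500]
Iteration 3:
  c_3 = (-1.235000 + (-0.472500))/2 = -0.853750
  f(c_3) = f(-0.853750) = -3.077706
  f(a) × f(c) ≥ 0, new interval: [-0.853750, -0.472500]
Iteration 4:
  c_4 = (-0.853750 + (-0.472500))/2 = -0.663125
  f(c_4) = f(-0.663125) = -0.926428
  f(a) × f(c) ≥ 0, new interval: [-0.663125, -0.472500]

After 4 iteration(s), the approximation is c_4 = -0.663125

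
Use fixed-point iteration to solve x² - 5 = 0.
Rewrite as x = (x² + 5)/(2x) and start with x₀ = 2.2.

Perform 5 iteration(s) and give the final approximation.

Equation: x² - 5 = 0
Fixed-point form: x = (x² + 5)/(2x)
x₀ = 2.2

x_1 = g(2.200000) = 2.236364
x_2 = g(2.236364) = 2.236068
x_3 = g(2.236068) = 2.236068
x_4 = g(2.236068) = 2.236068
x_5 = g(2.236068) = 2.236068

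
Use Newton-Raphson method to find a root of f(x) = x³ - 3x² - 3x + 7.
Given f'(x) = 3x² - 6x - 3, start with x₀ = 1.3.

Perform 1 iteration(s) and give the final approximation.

f(x) = x³ - 3x² - 3x + 7
f'(x) = 3x² - 6x - 3
x₀ = 1.3

Newton-Raphson formula: x_{n+1} = x_n - f(x_n)/f'(x_n)

Iteration 1:
  f(1.300000) = 0.227000
  f'(1.300000) = -5.730000
  x_1 = 1.300000 - 0.227000/(-5.730000) = 1.339616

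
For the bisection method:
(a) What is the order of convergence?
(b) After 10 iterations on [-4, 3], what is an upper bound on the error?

(a) Bisection has linear (order 1) convergence; the error is halved each step.

(b) Error bound = (b-a)/2^n = (3 - (-4))/2^{10}
    = 7/2^{10}

(a) 1 (linear); (b) error ≤ 6.84e-03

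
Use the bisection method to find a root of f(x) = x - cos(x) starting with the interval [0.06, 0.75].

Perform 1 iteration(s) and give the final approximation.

f(x) = x - cos(x)
Initial interval: [0.06, 0.75]

Iteration 1:
  c_1 = (0.060000 + 0.750000)/2 = 0.405000
  f(c_1) = f(0.405000) = -0.514102
  f(a) × f(c) ≥ 0, new interval: [0.405000, 0.750000]

After 1 iteration(s), the approximation is c_1 = 0.405000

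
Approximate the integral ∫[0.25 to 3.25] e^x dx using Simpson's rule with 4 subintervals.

f(x) = e^x
a = 0.25, b = 3.25, n = 4
h = (b - a)/n = 0.750000

Simpson's rule: (h/3)[f(x₀) + 4f(x₁) + 2f(x₂) + ... + f(xₙ)]

x_0 = 0.2500, f(x_0) = 1.284025, coefficient = 1
x_1 = 1.0000, f(x_1) = 2.718282, coefficient = 4
x_2 = 1.7500, f(x_2) = 5.754603, coefficient = 2
x_3 = 2.5000, f(x_3) = 12.182494, coefficient = 4
x_4 = 3.2500, f(x_4) = 25.790340, coefficient = 1

I ≈ (0.750000/3) × 98.186674 = 24.546668
Exact value: 24.506315
Error: 0.040354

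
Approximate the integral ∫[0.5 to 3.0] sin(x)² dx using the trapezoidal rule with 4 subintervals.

f(x) = sin(x)²
a = 0.5, b = 3.0, n = 4
h = (b - a)/n = 0.625000

Trapezoidal rule: (h/2)[f(x₀) + 2f(x₁) + 2f(x₂) + ... + f(xₙ)]

x_0 = 0.5000, f(x_0) = 0.229849, coefficient = 1
x_1 = 1.1250, f(x_1) = 0.814087, coefficient = 2
x_2 = 1.7500, f(x_2) = 0.968228, coefficient = 2
x_3 = 2.3750, f(x_3) = 0.481199, coefficient = 2
x_4 = 3.0000, f(x_4) = 0.019915, coefficient = 1

I ≈ (0.625000/2) × 4.776792 = 1.492747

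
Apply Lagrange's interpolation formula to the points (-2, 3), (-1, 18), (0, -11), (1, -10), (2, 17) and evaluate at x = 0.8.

Lagrange interpolation formula:
P(x) = Σ yᵢ × Lᵢ(x)
where Lᵢ(x) = Π_{j≠i} (x - xⱼ)/(xᵢ - xⱼ)

L_0(0.8) = (0.8 - (-1))/(-2 - (-1)) × (0.8 - 0)/(-2 - 0) × (0.8 - 1)/(-2 - 1) × (0.8 - 2)/(-2 - 2) = 0.014400
L_1(0.8) = (0.8 - (-2))/(-1 - (-2)) × (0.8 - 0)/(-1 - 0) × (0.8 - 1)/(-1 - 1) × (0.8 - 2)/(-1 - 2) = -0.089600
L_2(0.8) = (0.8 - (-2))/(0 - (-2)) × (0.8 - (-1))/(0 - (-1)) × (0.8 - 1)/(0 - 1) × (0.8 - 2)/(0 - 2) = 0.302400
L_3(0.8) = (0.8 - (-2))/(1 - (-2)) × (0.8 - (-1))/(1 - (-1)) × (0.8 - 0)/(1 - 0) × (0.8 - 2)/(1 - 2) = 0.806400
L_4(0.8) = (0.8 - (-2))/(2 - (-2)) × (0.8 - (-1))/(2 - (-1)) × (0.8 - 0)/(2 - 0) × (0.8 - 1)/(2 - 1) = -0.033600

P(0.8) = 3×L_0(0.8) + 18×L_1(0.8) + (-11)×L_2(0.8) + (-10)×L_3(0.8) + 17×L_4(0.8)
P(0.8) = -13.531200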